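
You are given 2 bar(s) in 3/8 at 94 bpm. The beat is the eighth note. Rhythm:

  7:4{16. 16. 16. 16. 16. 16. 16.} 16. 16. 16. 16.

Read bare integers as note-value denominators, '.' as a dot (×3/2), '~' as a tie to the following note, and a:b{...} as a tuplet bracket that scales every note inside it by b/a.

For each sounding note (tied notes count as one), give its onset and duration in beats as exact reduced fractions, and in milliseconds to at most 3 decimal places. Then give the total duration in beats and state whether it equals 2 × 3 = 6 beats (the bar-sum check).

1) 0.0ms=0b +273.556ms=3/7b
2) 273.556ms=3/7b +273.556ms=3/7b
3) 547.112ms=6/7b +273.556ms=3/7b
4) 820.669ms=9/7b +273.556ms=3/7b
5) 1094.225ms=12/7b +273.556ms=3/7b
6) 1367.781ms=15/7b +273.556ms=3/7b
7) 1641.337ms=18/7b +273.556ms=3/7b
8) 1914.894ms=3b +478.723ms=3/4b
9) 2393.617ms=15/4b +478.723ms=3/4b
10) 2872.34ms=9/2b +478.723ms=3/4b
11) 3351.064ms=21/4b +478.723ms=3/4b
Σ=6b of 6 (94bpm 3/8) — PASS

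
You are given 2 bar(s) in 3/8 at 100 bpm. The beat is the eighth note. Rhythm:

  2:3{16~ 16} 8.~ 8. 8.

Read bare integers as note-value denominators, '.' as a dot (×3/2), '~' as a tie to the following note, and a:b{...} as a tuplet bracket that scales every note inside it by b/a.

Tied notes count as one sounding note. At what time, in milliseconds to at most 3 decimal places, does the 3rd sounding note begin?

note 3 onset = 9/2b = 2700.0ms

1. 0.0ms @ 0 + 900.0ms (3/2)
2. 900.0ms @ 3/2 + 1800.0ms (3)
3. 2700.0ms @ 9/2 + 900.0ms (3/2)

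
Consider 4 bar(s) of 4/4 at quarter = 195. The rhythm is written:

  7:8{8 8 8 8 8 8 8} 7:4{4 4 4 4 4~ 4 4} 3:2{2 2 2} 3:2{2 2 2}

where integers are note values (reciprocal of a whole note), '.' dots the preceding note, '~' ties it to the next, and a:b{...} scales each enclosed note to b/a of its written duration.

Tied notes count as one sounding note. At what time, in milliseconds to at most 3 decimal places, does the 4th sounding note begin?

1. 0.0ms @ 0 + 175.824ms (4/7)
2. 175.824ms @ 4/7 + 175.824ms (4/7)
3. 351.648ms @ 8/7 + 175.824ms (4/7)
4. 527.473ms @ 12/7 + 175.824ms (4/7)
5. 703.297ms @ 16/7 + 175.824ms (4/7)
6. 879.121ms @ 20/7 + 175.824ms (4/7)
7. 1054.945ms @ 24/7 + 175.824ms (4/7)
8. 1230.769ms @ 4 + 175.824ms (4/7)
9. 1406.593ms @ 32/7 + 175.824ms (4/7)
10. 1582.418ms @ 36/7 + 175.824ms (4/7)
11. 1758.242ms @ 40/7 + 175.824ms (4/7)
12. 1934.066ms @ 44/7 + 351.648ms (8/7)
13. 2285.714ms @ 52/7 + 175.824ms (4/7)
14. 2461.538ms @ 8 + 410.256ms (4/3)
15. 2871.795ms @ 28/3 + 410.256ms (4/3)
16. 3282.051ms @ 32/3 + 410.256ms (4/3)
17. 3692.308ms @ 12 + 410.256ms (4/3)
18. 4102.564ms @ 40/3 + 410.256ms (4/3)
19. 4512.821ms @ 44/3 + 410.256ms (4/3)

note 4 onset = 12/7b = 527.473ms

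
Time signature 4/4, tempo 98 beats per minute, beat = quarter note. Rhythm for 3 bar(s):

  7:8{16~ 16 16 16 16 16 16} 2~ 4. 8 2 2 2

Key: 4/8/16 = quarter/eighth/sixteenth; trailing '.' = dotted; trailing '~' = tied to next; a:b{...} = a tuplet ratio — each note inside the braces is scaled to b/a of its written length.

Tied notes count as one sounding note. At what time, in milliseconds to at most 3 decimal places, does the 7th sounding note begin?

1. 0.0ms @ 0 + 349.854ms (4/7)
2. 349.854ms @ 4/7 + 174.927ms (2/7)
3. 524.781ms @ 6/7 + 174.927ms (2/7)
4. 699.708ms @ 8/7 + 174.927ms (2/7)
5. 874.636ms @ 10/7 + 174.927ms (2/7)
6. 1049.563ms @ 12/7 + 174.927ms (2/7)
7. 1224.49ms @ 2 + 2142.857ms (7/2)
8. 3367.347ms @ 11/2 + 306.122ms (1/2)
9. 3673.469ms @ 6 + 1224.49ms (2)
10. 4897.959ms @ 8 + 1224.49ms (2)
11. 6122.449ms @ 10 + 1224.49ms (2)

note 7 onset = 2b = 1224.49ms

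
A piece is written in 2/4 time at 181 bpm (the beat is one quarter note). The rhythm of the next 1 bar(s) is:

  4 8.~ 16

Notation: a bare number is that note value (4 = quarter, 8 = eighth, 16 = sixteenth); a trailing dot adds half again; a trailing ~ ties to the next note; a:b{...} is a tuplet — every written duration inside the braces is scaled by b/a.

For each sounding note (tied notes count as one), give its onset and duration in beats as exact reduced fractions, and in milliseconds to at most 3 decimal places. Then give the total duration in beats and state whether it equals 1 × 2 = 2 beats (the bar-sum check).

1) 0.0ms=0b +331.492ms=1b
2) 331.492ms=1b +331.492ms=1b
Σ=2b of 2 (181bpm 2/4) — PASS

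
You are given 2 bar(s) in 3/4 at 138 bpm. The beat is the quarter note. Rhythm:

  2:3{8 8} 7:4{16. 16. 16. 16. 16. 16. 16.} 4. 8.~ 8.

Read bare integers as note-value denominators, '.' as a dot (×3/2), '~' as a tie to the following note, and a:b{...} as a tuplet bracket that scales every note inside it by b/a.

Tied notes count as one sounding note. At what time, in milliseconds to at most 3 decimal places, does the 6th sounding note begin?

note 6 onset = 15/7b = 931.677ms

1. 0.0ms @ 0 + 326.087ms (3/4)
2. 326.087ms @ 3/4 + 326.087ms (3/4)
3. 652.174ms @ 3/2 + 93.168ms (3/14)
4. 745.342ms @ 12/7 + 93.168ms (3/14)
5. 838.509ms @ 27/14 + 93.168ms (3/14)
6. 931.677ms @ 15/7 + 93.168ms (3/14)
7. 1024.845ms @ 33/14 + 93.168ms (3/14)
8. 1118.012ms @ 18/7 + 93.168ms (3/14)
9. 1211.18ms @ 39/14 + 93.168ms (3/14)
10. 1304.348ms @ 3 + 652.174ms (3/2)
11. 1956.522ms @ 9/2 + 652.174ms (3/2)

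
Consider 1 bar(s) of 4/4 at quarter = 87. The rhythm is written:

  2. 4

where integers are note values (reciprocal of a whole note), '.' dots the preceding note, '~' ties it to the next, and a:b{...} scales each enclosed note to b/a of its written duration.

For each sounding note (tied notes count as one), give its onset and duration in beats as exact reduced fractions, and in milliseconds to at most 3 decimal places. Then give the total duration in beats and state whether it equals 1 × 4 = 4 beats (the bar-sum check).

1) 0.0ms=0b +2068.966ms=3b
2) 2068.966ms=3b +689.655ms=1b
Σ=4b of 4 (87bpm 4/4) — PASS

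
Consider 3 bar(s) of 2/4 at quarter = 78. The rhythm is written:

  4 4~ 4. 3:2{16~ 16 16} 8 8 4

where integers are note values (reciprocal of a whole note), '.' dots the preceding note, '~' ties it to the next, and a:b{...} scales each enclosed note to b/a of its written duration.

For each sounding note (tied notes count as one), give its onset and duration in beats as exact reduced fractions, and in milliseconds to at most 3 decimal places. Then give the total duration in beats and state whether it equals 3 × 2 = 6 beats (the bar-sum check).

1) 0.0ms=0b +769.231ms=1b
2) 769.231ms=1b +1923.077ms=5/2b
3) 2692.308ms=7/2b +256.41ms=1/3b
4) 2948.718ms=23/6b +128.205ms=1/6b
5) 3076.923ms=4b +384.615ms=1/2b
6) 3461.538ms=9/2b +384.615ms=1/2b
7) 3846.154ms=5b +769.231ms=1b
Σ=6b of 6 (78bpm 2/4) — PASS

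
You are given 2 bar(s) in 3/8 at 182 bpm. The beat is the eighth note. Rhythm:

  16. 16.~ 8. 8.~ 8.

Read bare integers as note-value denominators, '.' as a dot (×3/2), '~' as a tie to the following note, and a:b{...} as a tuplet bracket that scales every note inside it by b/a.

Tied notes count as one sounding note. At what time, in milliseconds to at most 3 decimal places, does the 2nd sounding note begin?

1. 0.0ms @ 0 + 247.253ms (3/4)
2. 247.253ms @ 3/4 + 741.758ms (9/4)
3. 989.011ms @ 3 + 989.011ms (3)

note 2 onset = 3/4b = 247.253ms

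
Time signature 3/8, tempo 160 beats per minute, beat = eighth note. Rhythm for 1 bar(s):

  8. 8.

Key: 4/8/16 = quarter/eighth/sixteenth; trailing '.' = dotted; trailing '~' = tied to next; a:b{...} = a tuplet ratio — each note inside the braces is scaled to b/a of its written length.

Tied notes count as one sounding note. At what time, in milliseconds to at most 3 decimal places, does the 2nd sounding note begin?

1. 0.0ms @ 0 + 562.5ms (3/2)
2. 562.5ms @ 3/2 + 562.5ms (3/2)

note 2 onset = 3/2b = 562.5ms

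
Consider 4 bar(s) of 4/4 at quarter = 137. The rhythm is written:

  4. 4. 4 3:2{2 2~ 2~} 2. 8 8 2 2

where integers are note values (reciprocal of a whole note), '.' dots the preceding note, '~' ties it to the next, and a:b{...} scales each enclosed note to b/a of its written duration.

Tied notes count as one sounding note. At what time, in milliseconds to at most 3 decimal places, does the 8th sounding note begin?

note 8 onset = 12b = 5255.474ms

1. 0.0ms @ 0 + 656.934ms (3/2)
2. 656.934ms @ 3/2 + 656.934ms (3/2)
3. 1313.869ms @ 3 + 437.956ms (1)
4. 1751.825ms @ 4 + 583.942ms (4/3)
5. 2335.766ms @ 16/3 + 2481.752ms (17/3)
6. 4817.518ms @ 11 + 218.978ms (1/2)
7. 5036.496ms @ 23/2 + 218.978ms (1/2)
8. 5255.474ms @ 12 + 875.912ms (2)
9. 6131.387ms @ 14 + 875.912ms (2)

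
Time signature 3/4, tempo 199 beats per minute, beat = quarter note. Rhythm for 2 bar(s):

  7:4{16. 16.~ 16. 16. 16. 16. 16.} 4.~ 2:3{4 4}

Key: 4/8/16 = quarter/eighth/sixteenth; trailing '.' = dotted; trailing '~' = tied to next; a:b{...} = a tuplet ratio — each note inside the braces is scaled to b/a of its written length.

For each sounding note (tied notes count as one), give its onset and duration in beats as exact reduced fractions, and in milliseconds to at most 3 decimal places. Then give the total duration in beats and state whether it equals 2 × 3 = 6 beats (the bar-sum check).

1) 0.0ms=0b +64.609ms=3/14b
2) 64.609ms=3/14b +129.218ms=3/7b
3) 193.826ms=9/14b +64.609ms=3/14b
4) 258.435ms=6/7b +64.609ms=3/14b
5) 323.044ms=15/14b +64.609ms=3/14b
6) 387.653ms=9/7b +64.609ms=3/14b
7) 452.261ms=3/2b +904.523ms=3b
8) 1356.784ms=9/2b +452.261ms=3/2b
Σ=6b of 6 (199bpm 3/4) — PASS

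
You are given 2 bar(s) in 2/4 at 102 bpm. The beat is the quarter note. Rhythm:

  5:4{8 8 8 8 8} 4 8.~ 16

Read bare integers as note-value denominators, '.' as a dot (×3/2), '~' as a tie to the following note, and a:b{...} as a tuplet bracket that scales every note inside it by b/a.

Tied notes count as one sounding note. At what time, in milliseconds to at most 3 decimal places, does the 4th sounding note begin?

1. 0.0ms @ 0 + 235.294ms (2/5)
2. 235.294ms @ 2/5 + 235.294ms (2/5)
3. 470.588ms @ 4/5 + 235.294ms (2/5)
4. 705.882ms @ 6/5 + 235.294ms (2/5)
5. 941.176ms @ 8/5 + 235.294ms (2/5)
6. 1176.471ms @ 2 + 588.235ms (1)
7. 1764.706ms @ 3 + 588.235ms (1)

note 4 onset = 6/5b = 705.882ms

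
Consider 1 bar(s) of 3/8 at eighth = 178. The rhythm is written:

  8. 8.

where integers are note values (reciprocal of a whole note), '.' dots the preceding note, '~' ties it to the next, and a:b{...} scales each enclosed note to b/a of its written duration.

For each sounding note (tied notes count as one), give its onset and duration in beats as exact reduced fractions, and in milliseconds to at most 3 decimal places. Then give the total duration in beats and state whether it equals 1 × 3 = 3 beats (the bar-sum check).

1) 0.0ms=0b +505.618ms=3/2b
2) 505.618ms=3/2b +505.618ms=3/2b
Σ=3b of 3 (178bpm 3/8) — PASS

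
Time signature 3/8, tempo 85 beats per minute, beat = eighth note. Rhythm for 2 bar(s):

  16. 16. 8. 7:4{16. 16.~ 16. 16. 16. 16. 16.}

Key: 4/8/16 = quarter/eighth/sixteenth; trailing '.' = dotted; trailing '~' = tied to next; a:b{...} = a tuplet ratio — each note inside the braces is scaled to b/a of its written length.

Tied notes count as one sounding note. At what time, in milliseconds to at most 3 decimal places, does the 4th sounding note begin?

note 4 onset = 3b = 2117.647ms

1. 0.0ms @ 0 + 529.412ms (3/4)
2. 529.412ms @ 3/4 + 529.412ms (3/4)
3. 1058.824ms @ 3/2 + 1058.824ms (3/2)
4. 2117.647ms @ 3 + 302.521ms (3/7)
5. 2420.168ms @ 24/7 + 605.042ms (6/7)
6. 3025.21ms @ 30/7 + 302.521ms (3/7)
7. 3327.731ms @ 33/7 + 302.521ms (3/7)
8. 3630.252ms @ 36/7 + 302.521ms (3/7)
9. 3932.773ms @ 39/7 + 302.521ms (3/7)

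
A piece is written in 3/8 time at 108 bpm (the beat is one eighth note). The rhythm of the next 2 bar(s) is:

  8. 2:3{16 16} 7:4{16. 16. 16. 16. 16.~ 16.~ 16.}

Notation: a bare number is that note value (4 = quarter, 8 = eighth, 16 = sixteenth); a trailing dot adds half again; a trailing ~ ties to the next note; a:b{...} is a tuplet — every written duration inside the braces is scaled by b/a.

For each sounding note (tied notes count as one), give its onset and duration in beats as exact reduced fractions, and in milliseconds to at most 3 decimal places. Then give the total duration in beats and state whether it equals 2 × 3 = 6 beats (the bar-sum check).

1) 0.0ms=0b +833.333ms=3/2b
2) 833.333ms=3/2b +416.667ms=3/4b
3) 1250.0ms=9/4b +416.667ms=3/4b
4) 1666.667ms=3b +238.095ms=3/7b
5) 1904.762ms=24/7b +238.095ms=3/7b
6) 2142.857ms=27/7b +238.095ms=3/7b
7) 2380.952ms=30/7b +238.095ms=3/7b
8) 2619.048ms=33/7b +714.286ms=9/7b
Σ=6b of 6 (108bpm 3/8) — PASS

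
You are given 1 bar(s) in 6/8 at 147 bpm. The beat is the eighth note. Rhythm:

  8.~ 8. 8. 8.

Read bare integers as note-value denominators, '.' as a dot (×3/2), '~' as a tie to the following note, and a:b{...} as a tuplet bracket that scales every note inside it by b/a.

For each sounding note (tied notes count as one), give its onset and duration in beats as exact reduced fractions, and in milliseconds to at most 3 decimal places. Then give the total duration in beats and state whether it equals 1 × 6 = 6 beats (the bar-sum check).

1) 0.0ms=0b +1224.49ms=3b
2) 1224.49ms=3b +612.245ms=3/2b
3) 1836.735ms=9/2b +612.245ms=3/2b
Σ=6b of 6 (147bpm 6/8) — PASS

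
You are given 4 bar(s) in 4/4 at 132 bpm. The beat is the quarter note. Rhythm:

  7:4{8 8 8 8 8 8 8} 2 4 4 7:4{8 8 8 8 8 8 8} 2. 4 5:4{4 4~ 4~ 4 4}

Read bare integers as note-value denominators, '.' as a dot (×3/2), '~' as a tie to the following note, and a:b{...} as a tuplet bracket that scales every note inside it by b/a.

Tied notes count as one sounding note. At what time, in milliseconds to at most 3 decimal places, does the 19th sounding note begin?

1. 0.0ms @ 0 + 129.87ms (2/7)
2. 129.87ms @ 2/7 + 129.87ms (2/7)
3. 259.74ms @ 4/7 + 129.87ms (2/7)
4. 389.61ms @ 6/7 + 129.87ms (2/7)
5. 519.481ms @ 8/7 + 129.87ms (2/7)
6. 649.351ms @ 10/7 + 129.87ms (2/7)
7. 779.221ms @ 12/7 + 129.87ms (2/7)
8. 909.091ms @ 2 + 909.091ms (2)
9. 1818.182ms @ 4 + 454.545ms (1)
10. 2272.727ms @ 5 + 454.545ms (1)
11. 2727.273ms @ 6 + 129.87ms (2/7)
12. 2857.143ms @ 44/7 + 129.87ms (2/7)
13. 2987.013ms @ 46/7 + 129.87ms (2/7)
14. 3116.883ms @ 48/7 + 129.87ms (2/7)
15. 3246.753ms @ 50/7 + 129.87ms (2/7)
16. 3376.623ms @ 52/7 + 129.87ms (2/7)
17. 3506.494ms @ 54/7 + 129.87ms (2/7)
18. 3636.364ms @ 8 + 1363.636ms (3)
19. 5000.0ms @ 11 + 454.545ms (1)
20. 5454.545ms @ 12 + 363.636ms (4/5)
21. 5818.182ms @ 64/5 + 1090.909ms (12/5)
22. 6909.091ms @ 76/5 + 363.636ms (4/5)

note 19 onset = 11b = 5000.0ms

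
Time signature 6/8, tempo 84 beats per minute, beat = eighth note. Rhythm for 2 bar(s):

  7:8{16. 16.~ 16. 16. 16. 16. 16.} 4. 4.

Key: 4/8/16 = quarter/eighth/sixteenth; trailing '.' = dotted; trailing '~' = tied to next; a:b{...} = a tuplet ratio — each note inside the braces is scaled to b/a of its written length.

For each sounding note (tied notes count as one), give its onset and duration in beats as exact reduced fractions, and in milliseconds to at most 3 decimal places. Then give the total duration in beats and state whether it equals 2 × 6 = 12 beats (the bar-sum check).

1) 0.0ms=0b +612.245ms=6/7b
2) 612.245ms=6/7b +1224.49ms=12/7b
3) 1836.735ms=18/7b +612.245ms=6/7b
4) 2448.98ms=24/7b +612.245ms=6/7b
5) 3061.224ms=30/7b +612.245ms=6/7b
6) 3673.469ms=36/7b +612.245ms=6/7b
7) 4285.714ms=6b +2142.857ms=3b
8) 6428.571ms=9b +2142.857ms=3b
Σ=12b of 12 (84bpm 6/8) — PASS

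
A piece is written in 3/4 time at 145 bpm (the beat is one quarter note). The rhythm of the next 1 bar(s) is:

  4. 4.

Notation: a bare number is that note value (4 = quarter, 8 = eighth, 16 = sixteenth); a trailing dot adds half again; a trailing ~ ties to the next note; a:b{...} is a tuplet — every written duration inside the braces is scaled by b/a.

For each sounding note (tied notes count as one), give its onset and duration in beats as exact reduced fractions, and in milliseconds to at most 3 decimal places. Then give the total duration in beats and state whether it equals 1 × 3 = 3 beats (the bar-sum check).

1) 0.0ms=0b +620.69ms=3/2b
2) 620.69ms=3/2b +620.69ms=3/2b
Σ=3b of 3 (145bpm 3/4) — PASS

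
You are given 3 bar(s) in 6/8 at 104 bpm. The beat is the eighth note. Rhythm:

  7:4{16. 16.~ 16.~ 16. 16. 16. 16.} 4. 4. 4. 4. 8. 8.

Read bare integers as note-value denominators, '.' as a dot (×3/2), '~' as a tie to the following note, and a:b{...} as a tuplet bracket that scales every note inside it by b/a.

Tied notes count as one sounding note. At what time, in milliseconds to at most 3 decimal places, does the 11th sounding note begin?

note 11 onset = 33/2b = 9519.231ms

1. 0.0ms @ 0 + 247.253ms (3/7)
2. 247.253ms @ 3/7 + 741.758ms (9/7)
3. 989.011ms @ 12/7 + 247.253ms (3/7)
4. 1236.264ms @ 15/7 + 247.253ms (3/7)
5. 1483.516ms @ 18/7 + 247.253ms (3/7)
6. 1730.769ms @ 3 + 1730.769ms (3)
7. 3461.538ms @ 6 + 1730.769ms (3)
8. 5192.308ms @ 9 + 1730.769ms (3)
9. 6923.077ms @ 12 + 1730.769ms (3)
10. 8653.846ms @ 15 + 865.385ms (3/2)
11. 9519.231ms @ 33/2 + 865.385ms (3/2)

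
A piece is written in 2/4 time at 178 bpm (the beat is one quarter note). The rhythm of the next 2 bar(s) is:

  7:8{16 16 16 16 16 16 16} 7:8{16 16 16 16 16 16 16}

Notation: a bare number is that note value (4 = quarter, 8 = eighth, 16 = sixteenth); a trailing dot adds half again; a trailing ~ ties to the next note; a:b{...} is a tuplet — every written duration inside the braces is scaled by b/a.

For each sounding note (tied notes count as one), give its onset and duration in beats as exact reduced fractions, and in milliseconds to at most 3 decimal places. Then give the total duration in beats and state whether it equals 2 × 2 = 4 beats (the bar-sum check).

1) 0.0ms=0b +96.308ms=2/7b
2) 96.308ms=2/7b +96.308ms=2/7b
3) 192.616ms=4/7b +96.308ms=2/7b
4) 288.925ms=6/7b +96.308ms=2/7b
5) 385.233ms=8/7b +96.308ms=2/7b
6) 481.541ms=10/7b +96.308ms=2/7b
7) 577.849ms=12/7b +96.308ms=2/7b
8) 674.157ms=2b +96.308ms=2/7b
9) 770.465ms=16/7b +96.308ms=2/7b
10) 866.774ms=18/7b +96.308ms=2/7b
11) 963.082ms=20/7b +96.308ms=2/7b
12) 1059.39ms=22/7b +96.308ms=2/7b
13) 1155.698ms=24/7b +96.308ms=2/7b
14) 1252.006ms=26/7b +96.308ms=2/7b
Σ=4b of 4 (178bpm 2/4) — PASS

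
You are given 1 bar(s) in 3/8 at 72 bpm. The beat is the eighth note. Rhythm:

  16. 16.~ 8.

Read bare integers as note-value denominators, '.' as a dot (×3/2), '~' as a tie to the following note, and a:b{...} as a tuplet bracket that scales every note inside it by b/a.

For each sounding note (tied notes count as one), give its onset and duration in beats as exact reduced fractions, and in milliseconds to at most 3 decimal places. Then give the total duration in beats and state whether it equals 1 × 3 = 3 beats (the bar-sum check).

1) 0.0ms=0b +625.0ms=3/4b
2) 625.0ms=3/4b +1875.0ms=9/4b
Σ=3b of 3 (72bpm 3/8) — PASS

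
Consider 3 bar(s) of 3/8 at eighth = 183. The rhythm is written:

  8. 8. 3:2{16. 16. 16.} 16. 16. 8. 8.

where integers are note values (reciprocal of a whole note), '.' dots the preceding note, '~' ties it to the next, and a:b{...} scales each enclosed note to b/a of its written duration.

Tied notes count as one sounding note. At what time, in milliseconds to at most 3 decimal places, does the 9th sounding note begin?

1. 0.0ms @ 0 + 491.803ms (3/2)
2. 491.803ms @ 3/2 + 491.803ms (3/2)
3. 983.607ms @ 3 + 163.934ms (1/2)
4. 1147.541ms @ 7/2 + 163.934ms (1/2)
5. 1311.475ms @ 4 + 163.934ms (1/2)
6. 1475.41ms @ 9/2 + 245.902ms (3/4)
7. 1721.311ms @ 21/4 + 245.902ms (3/4)
8. 1967.213ms @ 6 + 491.803ms (3/2)
9. 2459.016ms @ 15/2 + 491.803ms (3/2)

note 9 onset = 15/2b = 2459.016ms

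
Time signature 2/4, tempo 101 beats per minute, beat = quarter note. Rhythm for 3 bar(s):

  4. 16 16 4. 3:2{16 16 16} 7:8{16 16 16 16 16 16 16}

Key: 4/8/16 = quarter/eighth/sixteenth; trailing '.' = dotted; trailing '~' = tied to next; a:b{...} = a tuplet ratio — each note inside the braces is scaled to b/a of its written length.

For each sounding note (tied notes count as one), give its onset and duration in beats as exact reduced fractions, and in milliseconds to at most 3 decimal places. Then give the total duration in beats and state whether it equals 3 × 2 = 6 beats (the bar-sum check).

1) 0.0ms=0b +891.089ms=3/2b
2) 891.089ms=3/2b +148.515ms=1/4b
3) 1039.604ms=7/4b +148.515ms=1/4b
4) 1188.119ms=2b +891.089ms=3/2b
5) 2079.208ms=7/2b +99.01ms=1/6b
6) 2178.218ms=11/3b +99.01ms=1/6b
7) 2277.228ms=23/6b +99.01ms=1/6b
8) 2376.238ms=4b +169.731ms=2/7b
9) 2545.969ms=30/7b +169.731ms=2/7b
10) 2715.7ms=32/7b +169.731ms=2/7b
11) 2885.431ms=34/7b +169.731ms=2/7b
12) 3055.163ms=36/7b +169.731ms=2/7b
13) 3224.894ms=38/7b +169.731ms=2/7b
14) 3394.625ms=40/7b +169.731ms=2/7b
Σ=6b of 6 (101bpm 2/4) — PASS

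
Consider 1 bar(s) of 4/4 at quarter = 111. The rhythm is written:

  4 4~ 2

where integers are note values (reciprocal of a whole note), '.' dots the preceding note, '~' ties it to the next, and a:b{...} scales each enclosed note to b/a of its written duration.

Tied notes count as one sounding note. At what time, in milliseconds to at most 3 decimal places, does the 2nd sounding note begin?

1. 0.0ms @ 0 + 540.541ms (1)
2. 540.541ms @ 1 + 1621.622ms (3)

note 2 onset = 1b = 540.541ms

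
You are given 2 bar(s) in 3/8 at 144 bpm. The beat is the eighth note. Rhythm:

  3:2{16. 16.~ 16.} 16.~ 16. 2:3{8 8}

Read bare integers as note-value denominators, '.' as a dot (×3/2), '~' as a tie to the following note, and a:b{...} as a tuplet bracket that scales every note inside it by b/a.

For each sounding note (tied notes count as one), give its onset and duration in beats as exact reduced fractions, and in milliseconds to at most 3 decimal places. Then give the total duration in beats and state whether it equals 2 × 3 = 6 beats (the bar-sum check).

1) 0.0ms=0b +208.333ms=1/2b
2) 208.333ms=1/2b +416.667ms=1b
3) 625.0ms=3/2b +625.0ms=3/2b
4) 1250.0ms=3b +625.0ms=3/2b
5) 1875.0ms=9/2b +625.0ms=3/2b
Σ=6b of 6 (144bpm 3/8) — PASS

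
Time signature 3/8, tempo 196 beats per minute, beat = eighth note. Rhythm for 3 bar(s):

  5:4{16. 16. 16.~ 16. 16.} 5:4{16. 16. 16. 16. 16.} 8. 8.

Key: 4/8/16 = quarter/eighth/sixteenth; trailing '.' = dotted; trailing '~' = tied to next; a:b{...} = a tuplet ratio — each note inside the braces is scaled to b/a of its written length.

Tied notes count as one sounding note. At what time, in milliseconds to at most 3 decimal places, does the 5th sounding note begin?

note 5 onset = 3b = 918.367ms

1. 0.0ms @ 0 + 183.673ms (3/5)
2. 183.673ms @ 3/5 + 183.673ms (3/5)
3. 367.347ms @ 6/5 + 367.347ms (6/5)
4. 734.694ms @ 12/5 + 183.673ms (3/5)
5. 918.367ms @ 3 + 183.673ms (3/5)
6. 1102.041ms @ 18/5 + 183.673ms (3/5)
7. 1285.714ms @ 21/5 + 183.673ms (3/5)
8. 1469.388ms @ 24/5 + 183.673ms (3/5)
9. 1653.061ms @ 27/5 + 183.673ms (3/5)
10. 1836.735ms @ 6 + 459.184ms (3/2)
11. 2295.918ms @ 15/2 + 459.184ms (3/2)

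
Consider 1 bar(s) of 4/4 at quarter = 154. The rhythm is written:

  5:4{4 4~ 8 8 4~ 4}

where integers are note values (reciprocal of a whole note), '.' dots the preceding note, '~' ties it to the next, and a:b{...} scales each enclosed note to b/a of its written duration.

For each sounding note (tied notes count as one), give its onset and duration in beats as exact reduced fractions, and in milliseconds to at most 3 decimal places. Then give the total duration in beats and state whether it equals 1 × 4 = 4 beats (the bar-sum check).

1) 0.0ms=0b +311.688ms=4/5b
2) 311.688ms=4/5b +467.532ms=6/5b
3) 779.221ms=2b +155.844ms=2/5b
4) 935.065ms=12/5b +623.377ms=8/5b
Σ=4b of 4 (154bpm 4/4) — PASS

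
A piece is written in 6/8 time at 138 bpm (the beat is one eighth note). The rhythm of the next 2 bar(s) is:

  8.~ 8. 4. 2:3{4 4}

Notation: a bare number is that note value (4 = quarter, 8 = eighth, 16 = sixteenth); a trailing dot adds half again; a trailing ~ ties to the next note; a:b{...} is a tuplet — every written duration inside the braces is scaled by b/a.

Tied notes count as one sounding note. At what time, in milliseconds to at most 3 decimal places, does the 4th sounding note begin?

1. 0.0ms @ 0 + 1304.348ms (3)
2. 1304.348ms @ 3 + 1304.348ms (3)
3. 2608.696ms @ 6 + 1304.348ms (3)
4. 3913.043ms @ 9 + 1304.348ms (3)

note 4 onset = 9b = 3913.043ms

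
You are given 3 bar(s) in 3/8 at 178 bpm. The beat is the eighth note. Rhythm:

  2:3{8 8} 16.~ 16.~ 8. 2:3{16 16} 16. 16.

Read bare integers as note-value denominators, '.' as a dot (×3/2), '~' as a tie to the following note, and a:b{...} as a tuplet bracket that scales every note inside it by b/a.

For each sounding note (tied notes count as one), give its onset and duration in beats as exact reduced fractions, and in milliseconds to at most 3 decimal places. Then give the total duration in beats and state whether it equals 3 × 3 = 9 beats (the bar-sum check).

1) 0.0ms=0b +505.618ms=3/2b
2) 505.618ms=3/2b +505.618ms=3/2b
3) 1011.236ms=3b +1011.236ms=3b
4) 2022.472ms=6b +252.809ms=3/4b
5) 2275.281ms=27/4b +252.809ms=3/4b
6) 2528.09ms=15/2b +252.809ms=3/4b
7) 2780.899ms=33/4b +252.809ms=3/4b
Σ=9b of 9 (178bpm 3/8) — PASS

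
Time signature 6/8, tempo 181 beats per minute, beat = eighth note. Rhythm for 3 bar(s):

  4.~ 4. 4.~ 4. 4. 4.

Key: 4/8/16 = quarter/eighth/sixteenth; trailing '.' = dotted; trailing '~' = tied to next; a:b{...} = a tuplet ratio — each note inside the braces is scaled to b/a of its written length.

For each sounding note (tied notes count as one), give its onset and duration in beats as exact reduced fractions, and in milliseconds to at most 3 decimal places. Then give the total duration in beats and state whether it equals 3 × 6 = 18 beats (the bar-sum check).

1) 0.0ms=0b +1988.95ms=6b
2) 1988.95ms=6b +1988.95ms=6b
3) 3977.901ms=12b +994.475ms=3b
4) 4972.376ms=15b +994.475ms=3b
Σ=18b of 18 (181bpm 6/8) — PASS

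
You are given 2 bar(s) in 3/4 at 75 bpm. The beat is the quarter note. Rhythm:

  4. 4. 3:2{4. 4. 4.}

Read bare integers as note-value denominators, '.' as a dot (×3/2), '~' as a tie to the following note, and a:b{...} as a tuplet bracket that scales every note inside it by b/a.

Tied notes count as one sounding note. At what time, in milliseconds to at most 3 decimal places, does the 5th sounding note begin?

1. 0.0ms @ 0 + 1200.0ms (3/2)
2. 1200.0ms @ 3/2 + 1200.0ms (3/2)
3. 2400.0ms @ 3 + 800.0ms (1)
4. 3200.0ms @ 4 + 800.0ms (1)
5. 4000.0ms @ 5 + 800.0ms (1)

note 5 onset = 5b = 4000.0ms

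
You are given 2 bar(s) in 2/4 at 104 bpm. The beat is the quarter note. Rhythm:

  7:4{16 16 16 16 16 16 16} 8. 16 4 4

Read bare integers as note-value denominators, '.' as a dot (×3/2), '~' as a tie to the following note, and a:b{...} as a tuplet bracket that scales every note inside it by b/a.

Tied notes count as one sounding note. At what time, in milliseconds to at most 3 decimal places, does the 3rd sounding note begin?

note 3 onset = 2/7b = 164.835ms

1. 0.0ms @ 0 + 82.418ms (1/7)
2. 82.418ms @ 1/7 + 82.418ms (1/7)
3. 164.835ms @ 2/7 + 82.418ms (1/7)
4. 247.253ms @ 3/7 + 82.418ms (1/7)
5. 329.67ms @ 4/7 + 82.418ms (1/7)
6. 412.088ms @ 5/7 + 82.418ms (1/7)
7. 494.505ms @ 6/7 + 82.418ms (1/7)
8. 576.923ms @ 1 + 432.692ms (3/4)
9. 1009.615ms @ 7/4 + 144.231ms (1/4)
10. 1153.846ms @ 2 + 576.923ms (1)
11. 1730.769ms @ 3 + 576.923ms (1)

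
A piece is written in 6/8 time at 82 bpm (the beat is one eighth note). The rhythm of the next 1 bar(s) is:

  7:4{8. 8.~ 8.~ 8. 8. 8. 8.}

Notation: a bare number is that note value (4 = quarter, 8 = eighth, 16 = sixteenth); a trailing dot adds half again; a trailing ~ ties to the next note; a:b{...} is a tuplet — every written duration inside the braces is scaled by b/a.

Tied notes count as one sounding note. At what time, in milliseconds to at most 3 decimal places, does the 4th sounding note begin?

note 4 onset = 30/7b = 3135.889ms

1. 0.0ms @ 0 + 627.178ms (6/7)
2. 627.178ms @ 6/7 + 1881.533ms (18/7)
3. 2508.711ms @ 24/7 + 627.178ms (6/7)
4. 3135.889ms @ 30/7 + 627.178ms (6/7)
5. 3763.066ms @ 36/7 + 627.178ms (6/7)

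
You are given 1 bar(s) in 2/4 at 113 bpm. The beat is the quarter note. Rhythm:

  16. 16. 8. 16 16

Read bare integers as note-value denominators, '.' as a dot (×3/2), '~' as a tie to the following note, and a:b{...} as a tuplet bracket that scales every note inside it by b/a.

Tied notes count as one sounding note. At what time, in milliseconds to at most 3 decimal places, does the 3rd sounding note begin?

1. 0.0ms @ 0 + 199.115ms (3/8)
2. 199.115ms @ 3/8 + 199.115ms (3/8)
3. 398.23ms @ 3/4 + 398.23ms (3/4)
4. 796.46ms @ 3/2 + 132.743ms (1/4)
5. 929.204ms @ 7/4 + 132.743ms (1/4)

note 3 onset = 3/4b = 398.23ms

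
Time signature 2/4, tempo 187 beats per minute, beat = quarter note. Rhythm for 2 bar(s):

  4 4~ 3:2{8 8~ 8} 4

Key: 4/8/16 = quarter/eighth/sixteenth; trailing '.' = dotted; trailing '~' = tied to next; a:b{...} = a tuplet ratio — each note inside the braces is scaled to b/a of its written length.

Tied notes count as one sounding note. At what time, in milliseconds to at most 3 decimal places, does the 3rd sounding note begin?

note 3 onset = 7/3b = 748.663ms

1. 0.0ms @ 0 + 320.856ms (1)
2. 320.856ms @ 1 + 427.807ms (4/3)
3. 748.663ms @ 7/3 + 213.904ms (2/3)
4. 962.567ms @ 3 + 320.856ms (1)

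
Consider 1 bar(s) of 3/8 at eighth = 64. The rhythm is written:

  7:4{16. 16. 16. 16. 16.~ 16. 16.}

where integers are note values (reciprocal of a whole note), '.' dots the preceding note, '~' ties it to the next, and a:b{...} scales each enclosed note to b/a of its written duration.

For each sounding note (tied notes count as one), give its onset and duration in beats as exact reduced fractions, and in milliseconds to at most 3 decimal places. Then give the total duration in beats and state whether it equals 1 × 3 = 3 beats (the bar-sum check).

1) 0.0ms=0b +401.786ms=3/7b
2) 401.786ms=3/7b +401.786ms=3/7b
3) 803.571ms=6/7b +401.786ms=3/7b
4) 1205.357ms=9/7b +401.786ms=3/7b
5) 1607.143ms=12/7b +803.571ms=6/7b
6) 2410.714ms=18/7b +401.786ms=3/7b
Σ=3b of 3 (64bpm 3/8) — PASS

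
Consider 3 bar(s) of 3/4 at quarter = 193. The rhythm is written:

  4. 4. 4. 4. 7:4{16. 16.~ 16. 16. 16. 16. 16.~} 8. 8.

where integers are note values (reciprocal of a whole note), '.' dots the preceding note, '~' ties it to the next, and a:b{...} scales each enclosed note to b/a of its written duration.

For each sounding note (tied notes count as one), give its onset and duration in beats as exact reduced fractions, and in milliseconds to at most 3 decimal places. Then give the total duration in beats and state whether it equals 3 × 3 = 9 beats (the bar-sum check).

1) 0.0ms=0b +466.321ms=3/2b
2) 466.321ms=3/2b +466.321ms=3/2b
3) 932.642ms=3b +466.321ms=3/2b
4) 1398.964ms=9/2b +466.321ms=3/2b
5) 1865.285ms=6b +66.617ms=3/14b
6) 1931.902ms=87/14b +133.235ms=3/7b
7) 2065.137ms=93/14b +66.617ms=3/14b
8) 2131.754ms=48/7b +66.617ms=3/14b
9) 2198.372ms=99/14b +66.617ms=3/14b
10) 2264.989ms=51/7b +299.778ms=27/28b
11) 2564.767ms=33/4b +233.161ms=3/4b
Σ=9b of 9 (193bpm 3/4) — PASS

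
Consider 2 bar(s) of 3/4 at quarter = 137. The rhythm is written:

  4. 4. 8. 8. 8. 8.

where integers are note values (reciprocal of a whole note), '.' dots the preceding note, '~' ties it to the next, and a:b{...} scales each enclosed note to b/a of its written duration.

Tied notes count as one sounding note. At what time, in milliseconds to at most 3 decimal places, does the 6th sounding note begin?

1. 0.0ms @ 0 + 656.934ms (3/2)
2. 656.934ms @ 3/2 + 656.934ms (3/2)
3. 1313.869ms @ 3 + 328.467ms (3/4)
4. 1642.336ms @ 15/4 + 328.467ms (3/4)
5. 1970.803ms @ 9/2 + 328.467ms (3/4)
6. 2299.27ms @ 21/4 + 328.467ms (3/4)

note 6 onset = 21/4b = 2299.27ms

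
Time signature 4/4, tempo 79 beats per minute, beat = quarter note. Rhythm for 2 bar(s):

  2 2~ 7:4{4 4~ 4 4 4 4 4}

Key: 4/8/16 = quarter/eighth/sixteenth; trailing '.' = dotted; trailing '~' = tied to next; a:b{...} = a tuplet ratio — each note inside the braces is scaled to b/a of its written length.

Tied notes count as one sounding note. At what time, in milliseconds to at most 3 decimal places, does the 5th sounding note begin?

note 5 onset = 44/7b = 4773.96ms

1. 0.0ms @ 0 + 1518.987ms (2)
2. 1518.987ms @ 2 + 1952.984ms (18/7)
3. 3471.971ms @ 32/7 + 867.993ms (8/7)
4. 4339.964ms @ 40/7 + 433.996ms (4/7)
5. 4773.96ms @ 44/7 + 433.996ms (4/7)
6. 5207.957ms @ 48/7 + 433.996ms (4/7)
7. 5641.953ms @ 52/7 + 433.996ms (4/7)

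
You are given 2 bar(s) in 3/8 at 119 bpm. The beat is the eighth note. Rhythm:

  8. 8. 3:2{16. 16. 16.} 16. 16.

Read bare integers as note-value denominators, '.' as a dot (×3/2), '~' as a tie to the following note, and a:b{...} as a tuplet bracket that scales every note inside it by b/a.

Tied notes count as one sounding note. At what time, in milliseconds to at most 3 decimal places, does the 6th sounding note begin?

1. 0.0ms @ 0 + 756.303ms (3/2)
2. 756.303ms @ 3/2 + 756.303ms (3/2)
3. 1512.605ms @ 3 + 252.101ms (1/2)
4. 1764.706ms @ 7/2 + 252.101ms (1/2)
5. 2016.807ms @ 4 + 252.101ms (1/2)
6. 2268.908ms @ 9/2 + 378.151ms (3/4)
7. 2647.059ms @ 21/4 + 378.151ms (3/4)

note 6 onset = 9/2b = 2268.908ms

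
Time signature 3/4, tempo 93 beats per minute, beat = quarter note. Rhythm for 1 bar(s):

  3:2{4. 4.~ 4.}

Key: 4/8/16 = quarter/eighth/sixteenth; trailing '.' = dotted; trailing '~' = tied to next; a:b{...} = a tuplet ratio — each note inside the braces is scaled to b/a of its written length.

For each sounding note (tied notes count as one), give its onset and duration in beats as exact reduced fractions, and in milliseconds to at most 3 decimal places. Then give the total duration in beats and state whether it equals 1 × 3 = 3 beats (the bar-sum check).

1) 0.0ms=0b +645.161ms=1b
2) 645.161ms=1b +1290.323ms=2b
Σ=3b of 3 (93bpm 3/4) — PASS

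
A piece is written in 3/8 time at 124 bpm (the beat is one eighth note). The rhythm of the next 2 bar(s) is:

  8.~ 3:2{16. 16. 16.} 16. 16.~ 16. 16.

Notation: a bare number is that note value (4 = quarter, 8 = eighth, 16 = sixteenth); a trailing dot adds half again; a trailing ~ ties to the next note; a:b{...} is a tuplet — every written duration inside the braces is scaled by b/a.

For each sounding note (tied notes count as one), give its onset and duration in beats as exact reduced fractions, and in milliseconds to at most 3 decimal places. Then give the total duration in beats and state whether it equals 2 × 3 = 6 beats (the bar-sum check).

1) 0.0ms=0b +967.742ms=2b
2) 967.742ms=2b +241.935ms=1/2b
3) 1209.677ms=5/2b +241.935ms=1/2b
4) 1451.613ms=3b +362.903ms=3/4b
5) 1814.516ms=15/4b +725.806ms=3/2b
6) 2540.323ms=21/4b +362.903ms=3/4b
Σ=6b of 6 (124bpm 3/8) — PASS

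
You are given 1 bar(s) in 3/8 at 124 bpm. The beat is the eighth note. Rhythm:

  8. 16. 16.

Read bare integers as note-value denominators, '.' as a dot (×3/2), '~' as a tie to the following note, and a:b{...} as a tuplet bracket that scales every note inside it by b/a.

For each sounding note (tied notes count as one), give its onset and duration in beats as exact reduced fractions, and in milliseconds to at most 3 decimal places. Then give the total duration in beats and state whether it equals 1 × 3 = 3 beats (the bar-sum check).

1) 0.0ms=0b +725.806ms=3/2b
2) 725.806ms=3/2b +362.903ms=3/4b
3) 1088.71ms=9/4b +362.903ms=3/4b
Σ=3b of 3 (124bpm 3/8) — PASS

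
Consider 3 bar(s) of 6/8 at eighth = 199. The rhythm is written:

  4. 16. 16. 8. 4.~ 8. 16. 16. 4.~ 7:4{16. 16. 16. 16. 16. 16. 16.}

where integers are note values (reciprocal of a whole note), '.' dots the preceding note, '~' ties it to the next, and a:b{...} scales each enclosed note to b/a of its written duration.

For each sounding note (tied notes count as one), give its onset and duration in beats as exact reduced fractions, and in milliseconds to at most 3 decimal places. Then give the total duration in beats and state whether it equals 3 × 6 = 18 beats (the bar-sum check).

1) 0.0ms=0b +904.523ms=3b
2) 904.523ms=3b +226.131ms=3/4b
3) 1130.653ms=15/4b +226.131ms=3/4b
4) 1356.784ms=9/2b +452.261ms=3/2b
5) 1809.045ms=6b +1356.784ms=9/2b
6) 3165.829ms=21/2b +226.131ms=3/4b
7) 3391.96ms=45/4b +226.131ms=3/4b
8) 3618.09ms=12b +1033.74ms=24/7b
9) 4651.831ms=108/7b +129.218ms=3/7b
10) 4781.048ms=111/7b +129.218ms=3/7b
11) 4910.266ms=114/7b +129.218ms=3/7b
12) 5039.483ms=117/7b +129.218ms=3/7b
13) 5168.701ms=120/7b +129.218ms=3/7b
14) 5297.918ms=123/7b +129.218ms=3/7b
Σ=18b of 18 (199bpm 6/8) — PASS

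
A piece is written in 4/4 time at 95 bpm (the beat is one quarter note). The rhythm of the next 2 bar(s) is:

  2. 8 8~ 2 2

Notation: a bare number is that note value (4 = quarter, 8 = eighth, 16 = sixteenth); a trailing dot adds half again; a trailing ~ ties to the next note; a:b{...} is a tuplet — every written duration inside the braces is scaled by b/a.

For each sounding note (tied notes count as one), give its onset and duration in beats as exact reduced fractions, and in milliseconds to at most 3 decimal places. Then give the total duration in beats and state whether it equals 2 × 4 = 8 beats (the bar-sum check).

1) 0.0ms=0b +1894.737ms=3b
2) 1894.737ms=3b +315.789ms=1/2b
3) 2210.526ms=7/2b +1578.947ms=5/2b
4) 3789.474ms=6b +1263.158ms=2b
Σ=8b of 8 (95bpm 4/4) — PASS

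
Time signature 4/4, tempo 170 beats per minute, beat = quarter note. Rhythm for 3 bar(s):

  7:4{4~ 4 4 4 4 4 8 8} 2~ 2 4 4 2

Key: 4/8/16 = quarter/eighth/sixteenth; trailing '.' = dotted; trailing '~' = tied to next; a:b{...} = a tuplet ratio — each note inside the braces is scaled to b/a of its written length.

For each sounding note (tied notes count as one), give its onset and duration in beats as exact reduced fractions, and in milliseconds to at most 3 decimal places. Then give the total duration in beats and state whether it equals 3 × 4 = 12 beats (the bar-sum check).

1) 0.0ms=0b +403.361ms=8/7b
2) 403.361ms=8/7b +201.681ms=4/7b
3) 605.042ms=12/7b +201.681ms=4/7b
4) 806.723ms=16/7b +201.681ms=4/7b
5) 1008.403ms=20/7b +201.681ms=4/7b
6) 1210.084ms=24/7b +100.84ms=2/7b
7) 1310.924ms=26/7b +100.84ms=2/7b
8) 1411.765ms=4b +1411.765ms=4b
9) 2823.529ms=8b +352.941ms=1b
10) 3176.471ms=9b +352.941ms=1b
11) 3529.412ms=10b +705.882ms=2b
Σ=12b of 12 (170bpm 4/4) — PASS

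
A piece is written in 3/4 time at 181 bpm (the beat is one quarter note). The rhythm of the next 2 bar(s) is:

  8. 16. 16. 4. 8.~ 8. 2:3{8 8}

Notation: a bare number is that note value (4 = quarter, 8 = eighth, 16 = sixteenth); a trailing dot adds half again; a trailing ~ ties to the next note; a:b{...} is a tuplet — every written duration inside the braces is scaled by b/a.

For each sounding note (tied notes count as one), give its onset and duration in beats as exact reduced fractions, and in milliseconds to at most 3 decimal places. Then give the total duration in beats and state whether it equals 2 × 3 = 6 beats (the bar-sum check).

1) 0.0ms=0b +248.619ms=3/4b
2) 248.619ms=3/4b +124.309ms=3/8b
3) 372.928ms=9/8b +124.309ms=3/8b
4) 497.238ms=3/2b +497.238ms=3/2b
5) 994.475ms=3b +497.238ms=3/2b
6) 1491.713ms=9/2b +248.619ms=3/4b
7) 1740.331ms=21/4b +248.619ms=3/4b
Σ=6b of 6 (181bpm 3/4) — PASS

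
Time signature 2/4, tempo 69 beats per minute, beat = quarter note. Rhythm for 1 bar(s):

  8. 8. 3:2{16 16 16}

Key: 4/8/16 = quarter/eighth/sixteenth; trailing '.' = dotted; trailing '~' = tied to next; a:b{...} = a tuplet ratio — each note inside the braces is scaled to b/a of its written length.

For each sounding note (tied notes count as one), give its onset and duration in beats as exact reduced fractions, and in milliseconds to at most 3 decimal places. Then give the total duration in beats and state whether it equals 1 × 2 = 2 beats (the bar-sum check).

1) 0.0ms=0b +652.174ms=3/4b
2) 652.174ms=3/4b +652.174ms=3/4b
3) 1304.348ms=3/2b +144.928ms=1/6b
4) 1449.275ms=5/3b +144.928ms=1/6b
5) 1594.203ms=11/6b +144.928ms=1/6b
Σ=2b of 2 (69bpm 2/4) — PASS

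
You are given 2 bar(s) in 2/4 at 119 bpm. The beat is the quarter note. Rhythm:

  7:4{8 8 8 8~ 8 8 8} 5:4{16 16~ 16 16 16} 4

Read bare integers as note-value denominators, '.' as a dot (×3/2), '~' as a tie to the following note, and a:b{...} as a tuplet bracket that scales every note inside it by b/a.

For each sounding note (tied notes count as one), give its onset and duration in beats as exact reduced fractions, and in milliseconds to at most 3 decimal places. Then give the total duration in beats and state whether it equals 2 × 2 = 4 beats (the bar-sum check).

1) 0.0ms=0b +144.058ms=2/7b
2) 144.058ms=2/7b +144.058ms=2/7b
3) 288.115ms=4/7b +144.058ms=2/7b
4) 432.173ms=6/7b +288.115ms=4/7b
5) 720.288ms=10/7b +144.058ms=2/7b
6) 864.346ms=12/7b +144.058ms=2/7b
7) 1008.403ms=2b +100.84ms=1/5b
8) 1109.244ms=11/5b +201.681ms=2/5b
9) 1310.924ms=13/5b +100.84ms=1/5b
10) 1411.765ms=14/5b +100.84ms=1/5b
11) 1512.605ms=3b +504.202ms=1b
Σ=4b of 4 (119bpm 2/4) — PASS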